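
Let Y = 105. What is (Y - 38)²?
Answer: 4489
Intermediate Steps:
(Y - 38)² = (105 - 38)² = 67² = 4489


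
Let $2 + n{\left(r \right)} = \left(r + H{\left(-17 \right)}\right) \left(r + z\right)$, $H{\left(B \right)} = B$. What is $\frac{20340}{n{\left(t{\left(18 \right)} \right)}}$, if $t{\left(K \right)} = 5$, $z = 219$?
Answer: $- \frac{2034}{269} \approx -7.5613$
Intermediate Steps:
$n{\left(r \right)} = -2 + \left(-17 + r\right) \left(219 + r\right)$ ($n{\left(r \right)} = -2 + \left(r - 17\right) \left(r + 219\right) = -2 + \left(-17 + r\right) \left(219 + r\right)$)
$\frac{20340}{n{\left(t{\left(18 \right)} \right)}} = \frac{20340}{-3725 + 5^{2} + 202 \cdot 5} = \frac{20340}{-3725 + 25 + 1010} = \frac{20340}{-2690} = 20340 \left(- \frac{1}{2690}\right) = - \frac{2034}{269}$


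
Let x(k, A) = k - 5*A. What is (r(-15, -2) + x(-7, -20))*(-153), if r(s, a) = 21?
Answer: -17442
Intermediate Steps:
(r(-15, -2) + x(-7, -20))*(-153) = (21 + (-7 - 5*(-20)))*(-153) = (21 + (-7 + 100))*(-153) = (21 + 93)*(-153) = 114*(-153) = -17442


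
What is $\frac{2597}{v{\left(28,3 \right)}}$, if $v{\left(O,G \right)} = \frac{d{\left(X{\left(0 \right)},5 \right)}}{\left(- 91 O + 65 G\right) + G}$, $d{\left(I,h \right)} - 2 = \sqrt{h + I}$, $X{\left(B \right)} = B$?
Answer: $12205900 - 6102950 \sqrt{5} \approx -1.4407 \cdot 10^{6}$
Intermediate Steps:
$d{\left(I,h \right)} = 2 + \sqrt{I + h}$ ($d{\left(I,h \right)} = 2 + \sqrt{h + I} = 2 + \sqrt{I + h}$)
$v{\left(O,G \right)} = \frac{2 + \sqrt{5}}{- 91 O + 66 G}$ ($v{\left(O,G \right)} = \frac{2 + \sqrt{0 + 5}}{\left(- 91 O + 65 G\right) + G} = \frac{2 + \sqrt{5}}{- 91 O + 66 G}$)
$\frac{2597}{v{\left(28,3 \right)}} = \frac{2597}{\frac{1}{\left(-91\right) 28 + 66 \cdot 3} \left(2 + \sqrt{5}\right)} = \frac{2597}{\frac{1}{-2548 + 198} \left(2 + \sqrt{5}\right)} = \frac{2597}{\frac{1}{-2350} \left(2 + \sqrt{5}\right)} = \frac{2597}{\left(- \frac{1}{2350}\right) \left(2 + \sqrt{5}\right)} = \frac{2597}{- \frac{1}{1175} - \frac{\sqrt{5}}{2350}}$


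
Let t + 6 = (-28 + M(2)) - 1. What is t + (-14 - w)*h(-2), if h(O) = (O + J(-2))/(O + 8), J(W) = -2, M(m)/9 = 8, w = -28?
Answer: 83/3 ≈ 27.667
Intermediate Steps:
M(m) = 72 (M(m) = 9*8 = 72)
t = 37 (t = -6 + ((-28 + 72) - 1) = -6 + (44 - 1) = -6 + 43 = 37)
h(O) = (-2 + O)/(8 + O) (h(O) = (O - 2)/(O + 8) = (-2 + O)/(8 + O))
t + (-14 - w)*h(-2) = 37 + (-14 - 1*(-28))*((-2 - 2)/(8 - 2)) = 37 + (-14 + 28)*(-4/6) = 37 + 14*((1/6)*(-4)) = 37 + 14*(-2/3) = 37 - 28/3 = 83/3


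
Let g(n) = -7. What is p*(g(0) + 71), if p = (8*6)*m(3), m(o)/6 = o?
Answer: 55296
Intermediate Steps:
m(o) = 6*o
p = 864 (p = (8*6)*(6*3) = 48*18 = 864)
p*(g(0) + 71) = 864*(-7 + 71) = 864*64 = 55296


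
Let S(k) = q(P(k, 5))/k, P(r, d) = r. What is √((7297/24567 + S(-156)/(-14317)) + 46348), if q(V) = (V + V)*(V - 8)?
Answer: √5733796797669404664483/351725739 ≈ 215.29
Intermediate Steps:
q(V) = 2*V*(-8 + V) (q(V) = (2*V)*(-8 + V) = 2*V*(-8 + V))
S(k) = -16 + 2*k (S(k) = (2*k*(-8 + k))/k = -16 + 2*k)
√((7297/24567 + S(-156)/(-14317)) + 46348) = √((7297/24567 + (-16 + 2*(-156))/(-14317)) + 46348) = √((7297*(1/24567) + (-16 - 312)*(-1/14317)) + 46348) = √((7297/24567 - 328*(-1/14317)) + 46348) = √((7297/24567 + 328/14317) + 46348) = √(112529125/351725739 + 46348) = √(16301897080297/351725739) = √5733796797669404664483/351725739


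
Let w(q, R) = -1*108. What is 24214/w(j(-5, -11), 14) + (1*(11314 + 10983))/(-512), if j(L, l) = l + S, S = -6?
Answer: -3701411/13824 ≈ -267.75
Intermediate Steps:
j(L, l) = -6 + l (j(L, l) = l - 6 = -6 + l)
w(q, R) = -108
24214/w(j(-5, -11), 14) + (1*(11314 + 10983))/(-512) = 24214/(-108) + (1*(11314 + 10983))/(-512) = 24214*(-1/108) + (1*22297)*(-1/512) = -12107/54 + 22297*(-1/512) = -12107/54 - 22297/512 = -3701411/13824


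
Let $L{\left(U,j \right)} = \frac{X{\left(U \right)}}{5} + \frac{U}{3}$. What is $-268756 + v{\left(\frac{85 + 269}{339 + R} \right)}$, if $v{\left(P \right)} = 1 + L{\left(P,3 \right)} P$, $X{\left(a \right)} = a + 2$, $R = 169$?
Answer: $- \frac{4334740722}{16129} \approx -2.6875 \cdot 10^{5}$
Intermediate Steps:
$X{\left(a \right)} = 2 + a$
$L{\left(U,j \right)} = \frac{2}{5} + \frac{8 U}{15}$ ($L{\left(U,j \right)} = \frac{2 + U}{5} + \frac{U}{3} = \left(2 + U\right) \frac{1}{5} + U \frac{1}{3} = \left(\frac{2}{5} + \frac{U}{5}\right) + \frac{U}{3} = \frac{2}{5} + \frac{8 U}{15}$)
$v{\left(P \right)} = 1 + P \left(\frac{2}{5} + \frac{8 P}{15}\right)$ ($v{\left(P \right)} = 1 + \left(\frac{2}{5} + \frac{8 P}{15}\right) P = 1 + P \left(\frac{2}{5} + \frac{8 P}{15}\right)$)
$-268756 + v{\left(\frac{85 + 269}{339 + R} \right)} = -268756 + \left(1 + \frac{2 \frac{85 + 269}{339 + 169} \left(3 + 4 \frac{85 + 269}{339 + 169}\right)}{15}\right) = -268756 + \left(1 + \frac{2 \cdot \frac{354}{508} \left(3 + 4 \cdot \frac{354}{508}\right)}{15}\right) = -268756 + \left(1 + \frac{2 \cdot 354 \cdot \frac{1}{508} \left(3 + 4 \cdot 354 \cdot \frac{1}{508}\right)}{15}\right) = -268756 + \left(1 + \frac{2}{15} \cdot \frac{177}{254} \left(3 + 4 \cdot \frac{177}{254}\right)\right) = -268756 + \left(1 + \frac{2}{15} \cdot \frac{177}{254} \left(3 + \frac{354}{127}\right)\right) = -268756 + \left(1 + \frac{2}{15} \cdot \frac{177}{254} \cdot \frac{735}{127}\right) = -268756 + \left(1 + \frac{8673}{16129}\right) = -268756 + \frac{24802}{16129} = - \frac{4334740722}{16129}$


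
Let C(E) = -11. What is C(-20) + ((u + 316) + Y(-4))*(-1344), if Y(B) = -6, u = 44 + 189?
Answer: -729803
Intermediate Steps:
u = 233
C(-20) + ((u + 316) + Y(-4))*(-1344) = -11 + ((233 + 316) - 6)*(-1344) = -11 + (549 - 6)*(-1344) = -11 + 543*(-1344) = -11 - 729792 = -729803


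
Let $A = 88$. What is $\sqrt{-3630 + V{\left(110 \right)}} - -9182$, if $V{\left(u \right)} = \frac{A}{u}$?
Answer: $9182 + \frac{i \sqrt{90730}}{5} \approx 9182.0 + 60.243 i$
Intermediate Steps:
$V{\left(u \right)} = \frac{88}{u}$
$\sqrt{-3630 + V{\left(110 \right)}} - -9182 = \sqrt{-3630 + \frac{88}{110}} - -9182 = \sqrt{-3630 + 88 \cdot \frac{1}{110}} + 9182 = \sqrt{-3630 + \frac{4}{5}} + 9182 = \sqrt{- \frac{18146}{5}} + 9182 = \frac{i \sqrt{90730}}{5} + 9182 = 9182 + \frac{i \sqrt{90730}}{5}$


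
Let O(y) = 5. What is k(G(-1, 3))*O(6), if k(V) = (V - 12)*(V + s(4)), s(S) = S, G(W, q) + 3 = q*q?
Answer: -300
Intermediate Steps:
G(W, q) = -3 + q² (G(W, q) = -3 + q*q = -3 + q²)
k(V) = (-12 + V)*(4 + V) (k(V) = (V - 12)*(V + 4) = (-12 + V)*(4 + V))
k(G(-1, 3))*O(6) = (-48 + (-3 + 3²)² - 8*(-3 + 3²))*5 = (-48 + (-3 + 9)² - 8*(-3 + 9))*5 = (-48 + 6² - 8*6)*5 = (-48 + 36 - 48)*5 = -60*5 = -300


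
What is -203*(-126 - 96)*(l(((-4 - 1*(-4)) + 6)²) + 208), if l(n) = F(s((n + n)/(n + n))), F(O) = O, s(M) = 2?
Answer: 9463860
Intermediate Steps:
l(n) = 2
-203*(-126 - 96)*(l(((-4 - 1*(-4)) + 6)²) + 208) = -203*(-126 - 96)*(2 + 208) = -(-45066)*210 = -203*(-46620) = 9463860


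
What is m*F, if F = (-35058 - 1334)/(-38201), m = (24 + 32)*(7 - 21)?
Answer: -28531328/38201 ≈ -746.87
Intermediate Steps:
m = -784 (m = 56*(-14) = -784)
F = 36392/38201 (F = -36392*(-1/38201) = 36392/38201 ≈ 0.95265)
m*F = -784*36392/38201 = -28531328/38201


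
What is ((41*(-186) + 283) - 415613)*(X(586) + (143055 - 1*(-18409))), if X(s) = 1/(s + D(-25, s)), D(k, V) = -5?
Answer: -39677749789260/581 ≈ -6.8292e+10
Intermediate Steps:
X(s) = 1/(-5 + s) (X(s) = 1/(s - 5) = 1/(-5 + s))
((41*(-186) + 283) - 415613)*(X(586) + (143055 - 1*(-18409))) = ((41*(-186) + 283) - 415613)*(1/(-5 + 586) + (143055 - 1*(-18409))) = ((-7626 + 283) - 415613)*(1/581 + (143055 + 18409)) = (-7343 - 415613)*(1/581 + 161464) = -422956*93810585/581 = -39677749789260/581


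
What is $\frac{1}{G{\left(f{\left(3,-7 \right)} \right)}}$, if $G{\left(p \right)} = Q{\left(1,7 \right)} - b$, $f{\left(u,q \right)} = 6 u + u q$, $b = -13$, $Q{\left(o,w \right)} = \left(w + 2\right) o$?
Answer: $\frac{1}{22} \approx 0.045455$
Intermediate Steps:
$Q{\left(o,w \right)} = o \left(2 + w\right)$ ($Q{\left(o,w \right)} = \left(2 + w\right) o = o \left(2 + w\right)$)
$f{\left(u,q \right)} = 6 u + q u$
$G{\left(p \right)} = 22$ ($G{\left(p \right)} = 1 \left(2 + 7\right) - -13 = 1 \cdot 9 + 13 = 9 + 13 = 22$)
$\frac{1}{G{\left(f{\left(3,-7 \right)} \right)}} = \frac{1}{22}$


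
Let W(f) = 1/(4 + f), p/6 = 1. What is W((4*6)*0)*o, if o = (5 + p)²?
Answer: 121/4 ≈ 30.250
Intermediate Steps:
p = 6 (p = 6*1 = 6)
o = 121 (o = (5 + 6)² = 11² = 121)
W((4*6)*0)*o = 121/(4 + (4*6)*0) = 121/(4 + 24*0) = 121/(4 + 0) = 121/4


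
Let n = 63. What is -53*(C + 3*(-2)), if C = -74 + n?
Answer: 901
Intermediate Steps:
C = -11 (C = -74 + 63 = -11)
-53*(C + 3*(-2)) = -53*(-11 + 3*(-2)) = -53*(-11 - 6) = -53*(-17) = 901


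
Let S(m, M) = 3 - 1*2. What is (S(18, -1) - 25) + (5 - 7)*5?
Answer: -34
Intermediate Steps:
S(m, M) = 1 (S(m, M) = 3 - 2 = 1)
(S(18, -1) - 25) + (5 - 7)*5 = (1 - 25) + (5 - 7)*5 = -24 - 2*5 = -24 - 10 = -34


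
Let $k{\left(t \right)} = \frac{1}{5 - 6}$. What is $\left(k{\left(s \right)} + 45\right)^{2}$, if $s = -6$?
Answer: $1936$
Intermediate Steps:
$k{\left(t \right)} = -1$ ($k{\left(t \right)} = \frac{1}{-1} = -1$)
$\left(k{\left(s \right)} + 45\right)^{2} = \left(-1 + 45\right)^{2} = 44^{2} = 1936$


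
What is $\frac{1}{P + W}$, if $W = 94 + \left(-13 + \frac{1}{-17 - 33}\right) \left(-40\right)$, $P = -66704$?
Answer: $- \frac{5}{330446} \approx -1.5131 \cdot 10^{-5}$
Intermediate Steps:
$W = \frac{3074}{5}$ ($W = 94 + \left(-13 + \frac{1}{-50}\right) \left(-40\right) = 94 + \left(-13 - \frac{1}{50}\right) \left(-40\right) = 94 - - \frac{2604}{5} = 94 + \frac{2604}{5} = \frac{3074}{5} \approx 614.8$)
$\frac{1}{P + W} = \frac{1}{-66704 + \frac{3074}{5}} = \frac{1}{- \frac{330446}{5}} = - \frac{5}{330446}$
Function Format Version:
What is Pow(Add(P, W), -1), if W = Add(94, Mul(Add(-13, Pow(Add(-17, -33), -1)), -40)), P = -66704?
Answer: Rational(-5, 330446) ≈ -1.5131e-5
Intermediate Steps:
W = Rational(3074, 5) (W = Add(94, Mul(Add(-13, Pow(-50, -1)), -40)) = Add(94, Mul(Add(-13, Rational(-1, 50)), -40)) = Add(94, Mul(Rational(-651, 50), -40)) = Add(94, Rational(2604, 5)) = Rational(3074, 5) ≈ 614.80)
Pow(Add(P, W), -1) = Pow(Add(-66704, Rational(3074, 5)), -1) = Pow(Rational(-330446, 5), -1) = Rational(-5, 330446)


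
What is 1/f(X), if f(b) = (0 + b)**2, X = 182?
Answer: 1/33124 ≈ 3.0190e-5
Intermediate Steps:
f(b) = b**2
1/f(X) = 1/(182**2) = 1/33124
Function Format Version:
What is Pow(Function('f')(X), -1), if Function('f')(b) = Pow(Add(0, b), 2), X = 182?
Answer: Rational(1, 33124) ≈ 3.0190e-5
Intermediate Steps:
Function('f')(b) = Pow(b, 2)
Pow(Function('f')(X), -1) = Pow(Pow(182, 2), -1) = Pow(33124, -1) = Rational(1, 33124)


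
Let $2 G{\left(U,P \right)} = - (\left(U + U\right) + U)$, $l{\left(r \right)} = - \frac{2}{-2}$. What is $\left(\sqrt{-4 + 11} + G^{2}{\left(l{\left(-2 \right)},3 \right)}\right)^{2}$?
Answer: $\frac{193}{16} + \frac{9 \sqrt{7}}{2} \approx 23.968$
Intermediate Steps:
$l{\left(r \right)} = 1$ ($l{\left(r \right)} = \left(-2\right) \left(- \frac{1}{2}\right) = 1$)
$G{\left(U,P \right)} = - \frac{3 U}{2}$ ($G{\left(U,P \right)} = \frac{\left(-1\right) \left(\left(U + U\right) + U\right)}{2} = \frac{\left(-1\right) \left(2 U + U\right)}{2} = \frac{\left(-1\right) 3 U}{2} = \frac{\left(-3\right) U}{2} = - \frac{3 U}{2}$)
$\left(\sqrt{-4 + 11} + G^{2}{\left(l{\left(-2 \right)},3 \right)}\right)^{2} = \left(\sqrt{-4 + 11} + \left(\left(- \frac{3}{2}\right) 1\right)^{2}\right)^{2} = \left(\sqrt{7} + \left(- \frac{3}{2}\right)^{2}\right)^{2} = \left(\sqrt{7} + \frac{9}{4}\right)^{2} = \left(\frac{9}{4} + \sqrt{7}\right)^{2}$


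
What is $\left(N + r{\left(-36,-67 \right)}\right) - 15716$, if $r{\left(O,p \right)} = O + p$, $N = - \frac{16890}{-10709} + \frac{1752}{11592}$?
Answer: $- \frac{81813999466}{5172447} \approx -15817.0$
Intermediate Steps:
$N = \frac{8939627}{5172447}$ ($N = \left(-16890\right) \left(- \frac{1}{10709}\right) + 1752 \cdot \frac{1}{11592} = \frac{16890}{10709} + \frac{73}{483} = \frac{8939627}{5172447} \approx 1.7283$)
$\left(N + r{\left(-36,-67 \right)}\right) - 15716 = \left(\frac{8939627}{5172447} - 103\right) - 15716 = - \frac{523822414}{5172447} - 15716 = - \frac{81813999466}{5172447}$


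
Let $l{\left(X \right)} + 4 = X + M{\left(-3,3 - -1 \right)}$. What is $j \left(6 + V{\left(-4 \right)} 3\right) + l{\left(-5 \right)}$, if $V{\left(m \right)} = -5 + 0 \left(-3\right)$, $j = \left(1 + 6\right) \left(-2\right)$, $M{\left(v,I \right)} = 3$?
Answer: $120$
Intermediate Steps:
$j = -14$ ($j = 7 \left(-2\right) = -14$)
$V{\left(m \right)} = -5$ ($V{\left(m \right)} = -5 + 0 = -5$)
$l{\left(X \right)} = -1 + X$ ($l{\left(X \right)} = -4 + \left(X + 3\right) = -4 + \left(3 + X\right) = -1 + X$)
$j \left(6 + V{\left(-4 \right)} 3\right) + l{\left(-5 \right)} = - 14 \left(6 - 15\right) - 6 = \left(-14\right) \left(-9\right) - 6 = 126 - 6 = 120$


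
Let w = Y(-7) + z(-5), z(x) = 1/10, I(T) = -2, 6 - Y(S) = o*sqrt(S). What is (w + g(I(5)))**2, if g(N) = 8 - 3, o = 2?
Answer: 9521/100 - 222*I*sqrt(7)/5 ≈ 95.21 - 117.47*I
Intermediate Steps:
Y(S) = 6 - 2*sqrt(S)
z(x) = 1/10
g(N) = 5
w = 61/10 - 2*I*sqrt(7) (w = (6 - 2*I*sqrt(7)) + 1/10 = 61/10 - 2*I*sqrt(7) ≈ 6.1 - 5.2915*I)
(w + g(I(5)))**2 = ((61/10 - 2*I*sqrt(7)) + 5)**2 = (111/10 - 2*I*sqrt(7))**2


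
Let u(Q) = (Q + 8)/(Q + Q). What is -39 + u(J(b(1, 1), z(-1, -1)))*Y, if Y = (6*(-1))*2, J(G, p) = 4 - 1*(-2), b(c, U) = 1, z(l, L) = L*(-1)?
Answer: -53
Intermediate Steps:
z(l, L) = -L
J(G, p) = 6 (J(G, p) = 4 + 2 = 6)
Y = -12 (Y = -6*2 = -12)
u(Q) = (8 + Q)/(2*Q) (u(Q) = (8 + Q)/((2*Q)) = (8 + Q)*(1/(2*Q)) = (8 + Q)/(2*Q))
-39 + u(J(b(1, 1), z(-1, -1)))*Y = -39 + ((½)*(8 + 6)/6)*(-12) = -39 + ((½)*(⅙)*14)*(-12) = -39 + (7/6)*(-12) = -39 - 14 = -53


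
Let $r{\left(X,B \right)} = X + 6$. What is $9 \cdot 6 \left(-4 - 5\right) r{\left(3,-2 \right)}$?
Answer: $-4374$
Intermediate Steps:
$r{\left(X,B \right)} = 6 + X$
$9 \cdot 6 \left(-4 - 5\right) r{\left(3,-2 \right)} = 9 \cdot 6 \left(-4 - 5\right) \left(6 + 3\right) = 9 \cdot 6 \left(-9\right) 9 = 9 \left(-54\right) 9 = \left(-486\right) 9 = -4374$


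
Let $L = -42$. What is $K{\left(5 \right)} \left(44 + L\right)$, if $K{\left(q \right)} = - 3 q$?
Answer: $-30$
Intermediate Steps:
$K{\left(5 \right)} \left(44 + L\right) = \left(-3\right) 5 \left(44 - 42\right) = \left(-15\right) 2 = -30$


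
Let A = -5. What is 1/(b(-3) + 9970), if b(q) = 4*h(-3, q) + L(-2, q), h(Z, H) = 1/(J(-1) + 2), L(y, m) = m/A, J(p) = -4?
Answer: 5/49843 ≈ 0.00010031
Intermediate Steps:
L(y, m) = -m/5 (L(y, m) = m/(-5) = m*(-⅕) = -m/5)
h(Z, H) = -½ (h(Z, H) = 1/(-4 + 2) = 1/(-2) = -½)
b(q) = -2 - q/5 (b(q) = 4*(-½) - q/5 = -2 - q/5)
1/(b(-3) + 9970) = 1/((-2 - ⅕*(-3)) + 9970) = 1/((-2 + ⅗) + 9970) = 1/(-7/5 + 9970) = 1/(49843/5) = 5/49843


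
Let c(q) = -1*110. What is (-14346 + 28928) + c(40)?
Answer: 14472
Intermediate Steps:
c(q) = -110
(-14346 + 28928) + c(40) = (-14346 + 28928) - 110 = 14582 - 110 = 14472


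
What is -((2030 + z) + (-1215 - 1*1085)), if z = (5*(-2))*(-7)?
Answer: 200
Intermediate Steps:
z = 70 (z = -10*(-7) = 70)
-((2030 + z) + (-1215 - 1*1085)) = -((2030 + 70) + (-1215 - 1*1085)) = -(2100 + (-1215 - 1085)) = -(2100 - 2300) = -1*(-200) = 200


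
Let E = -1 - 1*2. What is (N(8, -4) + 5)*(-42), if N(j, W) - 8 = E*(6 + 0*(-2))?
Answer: 210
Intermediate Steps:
E = -3 (E = -1 - 2 = -3)
N(j, W) = -10 (N(j, W) = 8 - 3*(6 + 0*(-2)) = 8 - 3*(6 + 0) = 8 - 3*6 = 8 - 18 = -10)
(N(8, -4) + 5)*(-42) = (-10 + 5)*(-42) = -5*(-42) = 210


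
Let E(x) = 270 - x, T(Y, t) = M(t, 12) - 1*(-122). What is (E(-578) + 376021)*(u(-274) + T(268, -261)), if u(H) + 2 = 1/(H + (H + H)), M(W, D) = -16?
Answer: 10739133401/274 ≈ 3.9194e+7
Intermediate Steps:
T(Y, t) = 106 (T(Y, t) = -16 - 1*(-122) = -16 + 122 = 106)
u(H) = -2 + 1/(3*H) (u(H) = -2 + 1/(H + (H + H)) = -2 + 1/(H + 2*H) = -2 + 1/(3*H))
(E(-578) + 376021)*(u(-274) + T(268, -261)) = ((270 - 1*(-578)) + 376021)*((-2 + (1/3)/(-274)) + 106) = ((270 + 578) + 376021)*((-2 + (1/3)*(-1/274)) + 106) = (848 + 376021)*((-2 - 1/822) + 106) = 376869*(-1645/822 + 106) = 376869*(85487/822) = 10739133401/274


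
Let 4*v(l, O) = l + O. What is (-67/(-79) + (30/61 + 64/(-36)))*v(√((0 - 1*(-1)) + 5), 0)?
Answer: -18991*√6/173484 ≈ -0.26814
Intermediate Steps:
v(l, O) = O/4 + l/4 (v(l, O) = (l + O)/4 = (O + l)/4 = O/4 + l/4)
(-67/(-79) + (30/61 + 64/(-36)))*v(√((0 - 1*(-1)) + 5), 0) = (-67/(-79) + (30/61 + 64/(-36)))*((¼)*0 + √((0 - 1*(-1)) + 5)/4) = (-67*(-1/79) + (30*(1/61) + 64*(-1/36)))*(0 + √((0 + 1) + 5)/4) = (67/79 + (30/61 - 16/9))*(0 + √(1 + 5)/4) = (67/79 - 706/549)*(0 + √6/4) = -18991*√6/173484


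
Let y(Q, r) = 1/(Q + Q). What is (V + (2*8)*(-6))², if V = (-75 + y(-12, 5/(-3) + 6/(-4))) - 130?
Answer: 52200625/576 ≈ 90626.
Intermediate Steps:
y(Q, r) = 1/(2*Q)
V = -4921/24 (V = (-75 + (½)/(-12)) - 130 = (-75 + (½)*(-1/12)) - 130 = (-75 - 1/24) - 130 = -1801/24 - 130 = -4921/24 ≈ -205.04)
(V + (2*8)*(-6))² = (-4921/24 + (2*8)*(-6))² = (-4921/24 + 16*(-6))² = (-4921/24 - 96)² = (-7225/24)² = 52200625/576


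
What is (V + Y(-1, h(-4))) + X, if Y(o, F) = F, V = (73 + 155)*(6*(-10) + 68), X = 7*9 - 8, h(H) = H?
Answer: 1875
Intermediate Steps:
X = 55 (X = 63 - 8 = 55)
V = 1824 (V = 228*(-60 + 68) = 228*8 = 1824)
(V + Y(-1, h(-4))) + X = (1824 - 4) + 55 = 1820 + 55 = 1875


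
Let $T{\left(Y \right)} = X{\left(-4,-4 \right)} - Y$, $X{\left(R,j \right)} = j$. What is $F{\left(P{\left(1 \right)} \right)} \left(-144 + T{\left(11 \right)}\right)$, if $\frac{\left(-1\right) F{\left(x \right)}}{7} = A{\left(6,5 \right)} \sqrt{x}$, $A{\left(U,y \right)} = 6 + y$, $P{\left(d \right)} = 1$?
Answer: $12243$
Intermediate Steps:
$T{\left(Y \right)} = -4 - Y$
$F{\left(x \right)} = - 77 \sqrt{x}$ ($F{\left(x \right)} = - 7 \left(6 + 5\right) \sqrt{x} = - 7 \cdot 11 \sqrt{x} = - 77 \sqrt{x}$)
$F{\left(P{\left(1 \right)} \right)} \left(-144 + T{\left(11 \right)}\right) = - 77 \sqrt{1} \left(-144 - 15\right) = \left(-77\right) 1 \left(-144 - 15\right) = - 77 \left(-144 - 15\right) = \left(-77\right) \left(-159\right) = 12243$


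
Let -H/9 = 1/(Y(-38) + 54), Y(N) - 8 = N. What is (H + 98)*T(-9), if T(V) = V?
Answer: -7029/8 ≈ -878.63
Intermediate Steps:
Y(N) = 8 + N
H = -3/8 (H = -9/((8 - 38) + 54) = -9/(-30 + 54) = -9/24 = -9*1/24 = -3/8 ≈ -0.37500)
(H + 98)*T(-9) = (-3/8 + 98)*(-9) = (781/8)*(-9) = -7029/8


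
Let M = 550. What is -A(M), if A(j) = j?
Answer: -550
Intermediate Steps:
-A(M) = -1*550 = -550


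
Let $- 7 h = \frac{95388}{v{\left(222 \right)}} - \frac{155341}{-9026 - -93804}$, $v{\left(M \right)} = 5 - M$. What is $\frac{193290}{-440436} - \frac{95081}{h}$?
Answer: $- \frac{52886363385568351}{35064374533798} \approx -1508.3$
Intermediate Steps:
$h = \frac{8120512861}{128777782}$ ($h = - \frac{\frac{95388}{5 - 222} - \frac{155341}{-9026 - -93804}}{7} = - \frac{\frac{95388}{5 - 222} - \frac{155341}{-9026 + 93804}}{7} = - \frac{\frac{95388}{-217} - \frac{155341}{84778}}{7} = - \frac{95388 \left(- \frac{1}{217}\right) - \frac{155341}{84778}}{7} = - \frac{- \frac{95388}{217} - \frac{155341}{84778}}{7} = \left(- \frac{1}{7}\right) \left(- \frac{8120512861}{18396826}\right) = \frac{8120512861}{128777782} \approx 63.058$)
$\frac{193290}{-440436} - \frac{95081}{h} = \frac{193290}{-440436} - \frac{95081}{\frac{8120512861}{128777782}} = 193290 \left(- \frac{1}{440436}\right) - \frac{12244320290342}{8120512861} = - \frac{1895}{4318} - \frac{12244320290342}{8120512861} = - \frac{52886363385568351}{35064374533798}$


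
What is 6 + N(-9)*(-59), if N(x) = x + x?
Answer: 1068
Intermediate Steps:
N(x) = 2*x
6 + N(-9)*(-59) = 6 + (2*(-9))*(-59) = 6 - 18*(-59) = 6 + 1062 = 1068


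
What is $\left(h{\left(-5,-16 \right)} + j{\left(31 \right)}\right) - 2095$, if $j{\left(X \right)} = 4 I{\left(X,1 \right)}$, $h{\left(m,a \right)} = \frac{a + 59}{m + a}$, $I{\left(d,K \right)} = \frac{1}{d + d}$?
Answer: $- \frac{1365136}{651} \approx -2097.0$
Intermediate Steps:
$I{\left(d,K \right)} = \frac{1}{2 d}$
$h{\left(m,a \right)} = \frac{59 + a}{a + m}$
$j{\left(X \right)} = \frac{2}{X}$ ($j{\left(X \right)} = 4 \frac{1}{2 X} = \frac{2}{X}$)
$\left(h{\left(-5,-16 \right)} + j{\left(31 \right)}\right) - 2095 = \left(\frac{59 - 16}{-16 - 5} + \frac{2}{31}\right) - 2095 = \left(\frac{1}{-21} \cdot 43 + 2 \cdot \frac{1}{31}\right) - 2095 = \left(\left(- \frac{1}{21}\right) 43 + \frac{2}{31}\right) - 2095 = \left(- \frac{43}{21} + \frac{2}{31}\right) - 2095 = - \frac{1291}{651} - 2095 = - \frac{1365136}{651}$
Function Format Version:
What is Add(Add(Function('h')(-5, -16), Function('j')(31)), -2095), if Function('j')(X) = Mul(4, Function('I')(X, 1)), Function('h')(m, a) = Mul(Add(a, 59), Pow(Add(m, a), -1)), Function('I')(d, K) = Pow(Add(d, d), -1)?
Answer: Rational(-1365136, 651) ≈ -2097.0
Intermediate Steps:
Function('I')(d, K) = Mul(Rational(1, 2), Pow(d, -1)) (Function('I')(d, K) = Pow(Mul(2, d), -1) = Mul(Rational(1, 2), Pow(d, -1)))
Function('h')(m, a) = Mul(Pow(Add(a, m), -1), Add(59, a)) (Function('h')(m, a) = Mul(Add(59, a), Pow(Add(a, m), -1)) = Mul(Pow(Add(a, m), -1), Add(59, a)))
Function('j')(X) = Mul(2, Pow(X, -1)) (Function('j')(X) = Mul(4, Mul(Rational(1, 2), Pow(X, -1))) = Mul(2, Pow(X, -1)))
Add(Add(Function('h')(-5, -16), Function('j')(31)), -2095) = Add(Add(Mul(Pow(Add(-16, -5), -1), Add(59, -16)), Mul(2, Pow(31, -1))), -2095) = Add(Add(Mul(Pow(-21, -1), 43), Mul(2, Rational(1, 31))), -2095) = Add(Add(Mul(Rational(-1, 21), 43), Rational(2, 31)), -2095) = Add(Add(Rational(-43, 21), Rational(2, 31)), -2095) = Add(Rational(-1291, 651), -2095) = Rational(-1365136, 651)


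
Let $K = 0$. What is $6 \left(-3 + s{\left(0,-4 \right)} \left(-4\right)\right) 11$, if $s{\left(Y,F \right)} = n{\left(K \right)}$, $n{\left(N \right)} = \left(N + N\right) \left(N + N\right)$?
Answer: $-198$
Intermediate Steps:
$n{\left(N \right)} = 4 N^{2}$ ($n{\left(N \right)} = 2 N 2 N = 4 N^{2}$)
$s{\left(Y,F \right)} = 0$ ($s{\left(Y,F \right)} = 4 \cdot 0^{2} = 4 \cdot 0 = 0$)
$6 \left(-3 + s{\left(0,-4 \right)} \left(-4\right)\right) 11 = 6 \left(-3 + 0 \left(-4\right)\right) 11 = 6 \left(-3 + 0\right) 11 = 6 \left(-3\right) 11 = \left(-18\right) 11 = -198$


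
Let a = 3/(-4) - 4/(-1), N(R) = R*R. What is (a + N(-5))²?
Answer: 12769/16 ≈ 798.06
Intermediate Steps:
N(R) = R²
a = 13/4 (a = 3*(-¼) - 4*(-1) = -¾ + 4 = 13/4 ≈ 3.2500)
(a + N(-5))² = (13/4 + (-5)²)² = (13/4 + 25)² = (113/4)² = 12769/16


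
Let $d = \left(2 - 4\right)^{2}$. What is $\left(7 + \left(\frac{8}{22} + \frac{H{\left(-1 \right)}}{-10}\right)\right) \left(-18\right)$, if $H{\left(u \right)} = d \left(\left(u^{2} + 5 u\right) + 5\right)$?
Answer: $- \frac{6894}{55} \approx -125.35$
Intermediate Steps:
$d = 4$ ($d = \left(-2\right)^{2} = 4$)
$H{\left(u \right)} = 20 + 4 u^{2} + 20 u$ ($H{\left(u \right)} = 4 \left(\left(u^{2} + 5 u\right) + 5\right) = 4 \left(5 + u^{2} + 5 u\right) = 20 + 4 u^{2} + 20 u$)
$\left(7 + \left(\frac{8}{22} + \frac{H{\left(-1 \right)}}{-10}\right)\right) \left(-18\right) = \left(7 + \left(\frac{8}{22} + \frac{20 + 4 \left(-1\right)^{2} + 20 \left(-1\right)}{-10}\right)\right) \left(-18\right) = \left(7 + \left(8 \cdot \frac{1}{22} + \left(20 + 4 \cdot 1 - 20\right) \left(- \frac{1}{10}\right)\right)\right) \left(-18\right) = \left(7 + \left(\frac{4}{11} + \left(20 + 4 - 20\right) \left(- \frac{1}{10}\right)\right)\right) \left(-18\right) = \left(7 + \left(\frac{4}{11} + 4 \left(- \frac{1}{10}\right)\right)\right) \left(-18\right) = \left(7 + \left(\frac{4}{11} - \frac{2}{5}\right)\right) \left(-18\right) = \left(7 - \frac{2}{55}\right) \left(-18\right) = \frac{383}{55} \left(-18\right) = - \frac{6894}{55}$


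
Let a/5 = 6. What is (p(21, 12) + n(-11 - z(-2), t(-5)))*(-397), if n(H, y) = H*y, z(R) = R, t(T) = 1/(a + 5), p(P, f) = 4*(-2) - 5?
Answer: 184208/35 ≈ 5263.1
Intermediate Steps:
a = 30 (a = 5*6 = 30)
p(P, f) = -13 (p(P, f) = -8 - 5 = -13)
t(T) = 1/35 (t(T) = 1/(30 + 5) = 1/35)
(p(21, 12) + n(-11 - z(-2), t(-5)))*(-397) = (-13 + (-11 - 1*(-2))*(1/35))*(-397) = (-13 + (-11 + 2)*(1/35))*(-397) = (-13 - 9*1/35)*(-397) = (-13 - 9/35)*(-397) = -464/35*(-397) = 184208/35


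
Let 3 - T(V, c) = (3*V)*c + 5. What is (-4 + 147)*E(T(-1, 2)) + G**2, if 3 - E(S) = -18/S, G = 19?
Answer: 2867/2 ≈ 1433.5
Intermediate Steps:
T(V, c) = -2 - 3*V*c (T(V, c) = 3 - ((3*V)*c + 5) = 3 - (3*V*c + 5) = 3 - (5 + 3*V*c) = 3 + (-5 - 3*V*c) = -2 - 3*V*c)
E(S) = 3 + 18/S (E(S) = 3 - (-18)/S = 3 + 18/S)
(-4 + 147)*E(T(-1, 2)) + G**2 = (-4 + 147)*(3 + 18/(-2 - 3*(-1)*2)) + 19**2 = 143*(3 + 18/(-2 + 6)) + 361 = 143*(3 + 18/4) + 361 = 143*(3 + 18*(1/4)) + 361 = 143*(3 + 9/2) + 361 = 143*(15/2) + 361 = 2145/2 + 361 = 2867/2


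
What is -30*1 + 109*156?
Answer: 16974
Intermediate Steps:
-30*1 + 109*156 = -30 + 17004 = 16974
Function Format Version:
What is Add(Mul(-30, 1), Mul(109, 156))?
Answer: 16974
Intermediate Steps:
Add(Mul(-30, 1), Mul(109, 156)) = Add(-30, 17004) = 16974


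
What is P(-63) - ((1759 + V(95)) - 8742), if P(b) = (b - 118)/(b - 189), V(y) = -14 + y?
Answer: 1739485/252 ≈ 6902.7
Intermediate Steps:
P(b) = (-118 + b)/(-189 + b)
P(-63) - ((1759 + V(95)) - 8742) = (-118 - 63)/(-189 - 63) - ((1759 + (-14 + 95)) - 8742) = -181/(-252) - ((1759 + 81) - 8742) = -1/252*(-181) - (1840 - 8742) = 181/252 - 1*(-6902) = 181/252 + 6902 = 1739485/252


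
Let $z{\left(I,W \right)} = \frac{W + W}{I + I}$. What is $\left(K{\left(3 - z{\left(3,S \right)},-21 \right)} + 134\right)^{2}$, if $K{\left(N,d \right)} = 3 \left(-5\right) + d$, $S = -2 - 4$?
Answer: $9604$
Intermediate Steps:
$S = -6$ ($S = -2 - 4 = -6$)
$z{\left(I,W \right)} = \frac{W}{I}$ ($z{\left(I,W \right)} = \frac{2 W}{2 I} = 2 W \frac{1}{2 I} = \frac{W}{I}$)
$K{\left(N,d \right)} = -15 + d$
$\left(K{\left(3 - z{\left(3,S \right)},-21 \right)} + 134\right)^{2} = \left(\left(-15 - 21\right) + 134\right)^{2} = \left(-36 + 134\right)^{2} = 98^{2} = 9604$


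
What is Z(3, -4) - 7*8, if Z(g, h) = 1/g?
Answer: -167/3 ≈ -55.667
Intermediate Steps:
Z(3, -4) - 7*8 = 1/3 - 7*8 = ⅓ - 56 = -167/3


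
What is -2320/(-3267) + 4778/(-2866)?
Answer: -4480303/4681611 ≈ -0.95700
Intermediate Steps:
-2320/(-3267) + 4778/(-2866) = -2320*(-1/3267) + 4778*(-1/2866) = 2320/3267 - 2389/1433 = -4480303/4681611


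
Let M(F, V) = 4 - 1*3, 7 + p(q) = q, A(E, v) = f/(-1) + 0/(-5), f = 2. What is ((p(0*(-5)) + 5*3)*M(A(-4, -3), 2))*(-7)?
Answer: -56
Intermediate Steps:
A(E, v) = -2 (A(E, v) = 2/(-1) + 0/(-5) = 2*(-1) + 0*(-⅕) = -2 + 0 = -2)
p(q) = -7 + q
M(F, V) = 1 (M(F, V) = 4 - 3 = 1)
((p(0*(-5)) + 5*3)*M(A(-4, -3), 2))*(-7) = (((-7 + 0*(-5)) + 5*3)*1)*(-7) = (((-7 + 0) + 15)*1)*(-7) = ((-7 + 15)*1)*(-7) = (8*1)*(-7) = 8*(-7) = -56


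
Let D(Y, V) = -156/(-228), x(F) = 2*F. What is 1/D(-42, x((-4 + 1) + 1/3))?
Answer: 19/13 ≈ 1.4615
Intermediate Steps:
D(Y, V) = 13/19 (D(Y, V) = -156*(-1/228) = 13/19)
1/D(-42, x((-4 + 1) + 1/3)) = 1/(13/19) = 19/13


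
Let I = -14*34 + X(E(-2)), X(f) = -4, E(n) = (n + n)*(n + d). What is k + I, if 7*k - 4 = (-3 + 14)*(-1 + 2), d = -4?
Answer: -3345/7 ≈ -477.86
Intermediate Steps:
E(n) = 2*n*(-4 + n) (E(n) = (n + n)*(n - 4) = (2*n)*(-4 + n) = 2*n*(-4 + n))
I = -480 (I = -14*34 - 4 = -476 - 4 = -480)
k = 15/7 (k = 4/7 + ((-3 + 14)*(-1 + 2))/7 = 4/7 + (11*1)/7 = 4/7 + (⅐)*11 = 4/7 + 11/7 = 15/7 ≈ 2.1429)
k + I = 15/7 - 480 = -3345/7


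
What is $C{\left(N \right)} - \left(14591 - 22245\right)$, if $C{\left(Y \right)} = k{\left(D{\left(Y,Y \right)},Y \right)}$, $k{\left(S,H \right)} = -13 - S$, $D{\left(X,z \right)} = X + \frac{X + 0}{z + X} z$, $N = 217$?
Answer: $\frac{14631}{2} \approx 7315.5$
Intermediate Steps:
$D{\left(X,z \right)} = X + \frac{X z}{X + z}$ ($D{\left(X,z \right)} = X + \frac{X}{X + z} z = X + \frac{X z}{X + z}$)
$C{\left(Y \right)} = -13 - \frac{3 Y}{2}$ ($C{\left(Y \right)} = -13 - \frac{Y \left(Y + 2 Y\right)}{Y + Y} = -13 - \frac{Y 3 Y}{2 Y} = -13 - Y \frac{1}{2 Y} 3 Y = -13 - \frac{3 Y}{2}$)
$C{\left(N \right)} - \left(14591 - 22245\right) = \left(-13 - \frac{651}{2}\right) - \left(14591 - 22245\right) = \left(-13 - \frac{651}{2}\right) - -7654 = - \frac{677}{2} + 7654 = \frac{14631}{2}$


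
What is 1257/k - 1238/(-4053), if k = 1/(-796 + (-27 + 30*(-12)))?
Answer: -6026935405/4053 ≈ -1.4870e+6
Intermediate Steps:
k = -1/1183 (k = 1/(-796 + (-27 - 360)) = 1/(-796 - 387) = 1/(-1183) = -1/1183 ≈ -0.00084531)
1257/k - 1238/(-4053) = 1257/(-1/1183) - 1238/(-4053) = 1257*(-1183) - 1238*(-1/4053) = -1487031 + 1238/4053 = -6026935405/4053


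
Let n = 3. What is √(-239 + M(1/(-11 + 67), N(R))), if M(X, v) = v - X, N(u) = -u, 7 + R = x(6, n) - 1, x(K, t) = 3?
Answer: I*√183470/28 ≈ 15.298*I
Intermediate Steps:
R = -5 (R = -7 + (3 - 1) = -7 + 2 = -5)
√(-239 + M(1/(-11 + 67), N(R))) = √(-239 + (-1*(-5) - 1/(-11 + 67))) = √(-239 + (5 - 1/56)) = √(-239 + 279/56) = √(-13105/56) = I*√183470/28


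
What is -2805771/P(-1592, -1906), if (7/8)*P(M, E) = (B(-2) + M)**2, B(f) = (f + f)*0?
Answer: -19640397/20275712 ≈ -0.96867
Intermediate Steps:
B(f) = 0 (B(f) = (2*f)*0 = 0)
P(M, E) = 8*M**2/7 (P(M, E) = 8*(0 + M)**2/7 = 8*M**2/7)
-2805771/P(-1592, -1906) = -2805771/((8/7)*(-1592)**2) = -2805771/((8/7)*2534464) = -2805771/20275712/7 = -2805771*7/20275712 = -19640397/20275712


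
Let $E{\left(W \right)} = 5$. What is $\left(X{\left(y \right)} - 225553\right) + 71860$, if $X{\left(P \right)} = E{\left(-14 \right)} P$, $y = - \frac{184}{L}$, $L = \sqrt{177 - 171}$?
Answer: $-153693 - \frac{460 \sqrt{6}}{3} \approx -1.5407 \cdot 10^{5}$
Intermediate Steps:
$L = \sqrt{6} \approx 2.4495$
$y = - \frac{92 \sqrt{6}}{3}$ ($y = - \frac{184}{\sqrt{6}} = - 184 \frac{\sqrt{6}}{6} = - \frac{92 \sqrt{6}}{3} \approx -75.118$)
$X{\left(P \right)} = 5 P$
$\left(X{\left(y \right)} - 225553\right) + 71860 = \left(5 \left(- \frac{92 \sqrt{6}}{3}\right) - 225553\right) + 71860 = \left(- \frac{460 \sqrt{6}}{3} - 225553\right) + 71860 = \left(-225553 - \frac{460 \sqrt{6}}{3}\right) + 71860 = -153693 - \frac{460 \sqrt{6}}{3}$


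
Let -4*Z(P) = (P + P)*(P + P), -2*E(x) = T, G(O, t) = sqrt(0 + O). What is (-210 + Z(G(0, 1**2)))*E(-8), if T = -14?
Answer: -1470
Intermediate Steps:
G(O, t) = sqrt(O)
E(x) = 7 (E(x) = -1/2*(-14) = 7)
Z(P) = -P**2 (Z(P) = -(P + P)*(P + P)/4 = -2*P*2*P/4 = -P**2)
(-210 + Z(G(0, 1**2)))*E(-8) = (-210 - (sqrt(0))**2)*7 = (-210 - 1*0**2)*7 = (-210 - 1*0)*7 = (-210 + 0)*7 = -210*7 = -1470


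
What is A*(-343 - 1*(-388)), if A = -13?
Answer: -585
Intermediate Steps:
A*(-343 - 1*(-388)) = -13*(-343 - 1*(-388)) = -13*(-343 + 388) = -13*45 = -585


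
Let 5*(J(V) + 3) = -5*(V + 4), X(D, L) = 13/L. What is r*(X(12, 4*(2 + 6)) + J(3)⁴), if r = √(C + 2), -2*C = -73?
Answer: 320013*√154/64 ≈ 62051.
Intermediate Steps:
C = 73/2 (C = -½*(-73) = 73/2 ≈ 36.500)
J(V) = -7 - V (J(V) = -3 + (-5*(V + 4))/5 = -3 + (-5*(4 + V))/5 = -3 + (-20 - 5*V)/5 = -3 + (-4 - V) = -7 - V)
r = √154/2 (r = √(73/2 + 2) = √(77/2) = √154/2 ≈ 6.2048)
r*(X(12, 4*(2 + 6)) + J(3)⁴) = (√154/2)*(13/((4*(2 + 6))) + (-7 - 1*3)⁴) = (√154/2)*(13/((4*8)) + (-7 - 3)⁴) = (√154/2)*(13/32 + (-10)⁴) = (√154/2)*(13*(1/32) + 10000) = (√154/2)*(13/32 + 10000) = (√154/2)*(320013/32) = 320013*√154/64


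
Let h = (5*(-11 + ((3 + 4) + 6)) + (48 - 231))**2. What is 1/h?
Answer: 1/29929 ≈ 3.3412e-5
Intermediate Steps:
h = 29929 (h = (5*(-11 + (7 + 6)) - 183)**2 = (5*(-11 + 13) - 183)**2 = (5*2 - 183)**2 = (10 - 183)**2 = (-173)**2 = 29929)
1/h = 1/29929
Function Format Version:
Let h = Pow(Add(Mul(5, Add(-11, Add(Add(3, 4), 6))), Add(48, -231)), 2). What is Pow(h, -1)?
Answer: Rational(1, 29929) ≈ 3.3412e-5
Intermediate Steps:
h = 29929 (h = Pow(Add(Mul(5, Add(-11, Add(7, 6))), -183), 2) = Pow(Add(Mul(5, Add(-11, 13)), -183), 2) = Pow(Add(Mul(5, 2), -183), 2) = Pow(Add(10, -183), 2) = Pow(-173, 2) = 29929)
Pow(h, -1) = Pow(29929, -1) = Rational(1, 29929)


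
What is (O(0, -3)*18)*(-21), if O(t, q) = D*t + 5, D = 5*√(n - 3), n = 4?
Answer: -1890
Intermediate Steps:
D = 5 (D = 5*√(4 - 3) = 5*√1 = 5*1 = 5)
O(t, q) = 5 + 5*t (O(t, q) = 5*t + 5 = 5 + 5*t)
(O(0, -3)*18)*(-21) = ((5 + 5*0)*18)*(-21) = ((5 + 0)*18)*(-21) = (5*18)*(-21) = 90*(-21) = -1890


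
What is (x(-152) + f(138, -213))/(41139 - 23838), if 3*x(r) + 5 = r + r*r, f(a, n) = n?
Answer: 7436/17301 ≈ 0.42980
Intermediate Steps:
x(r) = -5/3 + r/3 + r²/3 (x(r) = -5/3 + (r + r*r)/3 = -5/3 + (r + r²)/3 = -5/3 + (r/3 + r²/3) = -5/3 + r/3 + r²/3)
(x(-152) + f(138, -213))/(41139 - 23838) = ((-5/3 + (⅓)*(-152) + (⅓)*(-152)²) - 213)/(41139 - 23838) = ((-5/3 - 152/3 + (⅓)*23104) - 213)/17301 = ((-5/3 - 152/3 + 23104/3) - 213)*(1/17301) = (7649 - 213)*(1/17301) = 7436*(1/17301) = 7436/17301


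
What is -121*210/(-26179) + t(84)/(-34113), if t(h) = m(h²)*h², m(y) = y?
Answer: -434170207338/297681409 ≈ -1458.5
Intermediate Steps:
t(h) = h⁴ (t(h) = h²*h² = h⁴)
-121*210/(-26179) + t(84)/(-34113) = -121*210/(-26179) + 84⁴/(-34113) = -25410*(-1/26179) + 49787136*(-1/34113) = 25410/26179 - 16595712/11371 = -434170207338/297681409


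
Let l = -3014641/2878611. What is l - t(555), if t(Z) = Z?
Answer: -1600643746/2878611 ≈ -556.05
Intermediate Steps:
l = -3014641/2878611 (l = -3014641*1/2878611 = -3014641/2878611 ≈ -1.0473)
l - t(555) = -3014641/2878611 - 1*555 = -3014641/2878611 - 555 = -1600643746/2878611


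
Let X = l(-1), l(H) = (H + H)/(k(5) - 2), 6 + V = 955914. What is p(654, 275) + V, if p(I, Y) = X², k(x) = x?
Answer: 8603176/9 ≈ 9.5591e+5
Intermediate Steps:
V = 955908 (V = -6 + 955914 = 955908)
l(H) = 2*H/3 (l(H) = (H + H)/(5 - 2) = (2*H)/3 = (2*H)*(⅓) = 2*H/3)
X = -⅔ (X = (⅔)*(-1) = -⅔ ≈ -0.66667)
p(I, Y) = 4/9 (p(I, Y) = (-⅔)² = 4/9)
p(654, 275) + V = 4/9 + 955908 = 8603176/9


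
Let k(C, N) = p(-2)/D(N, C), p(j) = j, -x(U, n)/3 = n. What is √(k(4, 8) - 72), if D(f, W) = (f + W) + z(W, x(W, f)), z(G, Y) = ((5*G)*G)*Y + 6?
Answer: I*√65115921/951 ≈ 8.4852*I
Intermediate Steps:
x(U, n) = -3*n
z(G, Y) = 6 + 5*Y*G² (z(G, Y) = (5*G²)*Y + 6 = 5*Y*G² + 6 = 6 + 5*Y*G²)
D(f, W) = 6 + W + f - 15*f*W² (D(f, W) = (f + W) + (6 + 5*(-3*f)*W²) = (W + f) + (6 - 15*f*W²) = 6 + W + f - 15*f*W²)
k(C, N) = -2/(6 + C + N - 15*N*C²)
√(k(4, 8) - 72) = √(2/(-6 - 1*4 - 1*8 + 15*8*4²) - 72) = √(2/(-6 - 4 - 8 + 15*8*16) - 72) = √(2/(-6 - 4 - 8 + 1920) - 72) = √(2/1902 - 72) = √(2*(1/1902) - 72) = √(1/951 - 72) = √(-68471/951) = I*√65115921/951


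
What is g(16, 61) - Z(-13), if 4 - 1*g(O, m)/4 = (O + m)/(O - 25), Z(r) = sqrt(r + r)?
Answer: 452/9 - I*sqrt(26) ≈ 50.222 - 5.099*I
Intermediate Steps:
Z(r) = sqrt(2)*sqrt(r) (Z(r) = sqrt(2*r) = sqrt(2)*sqrt(r))
g(O, m) = 16 - 4*(O + m)/(-25 + O) (g(O, m) = 16 - 4*(O + m)/(O - 25) = 16 - 4*(O + m)/(-25 + O))
g(16, 61) - Z(-13) = 4*(-100 - 1*61 + 3*16)/(-25 + 16) - sqrt(2)*sqrt(-13) = 4*(-100 - 61 + 48)/(-9) - sqrt(2)*I*sqrt(13) = 4*(-1/9)*(-113) - I*sqrt(26) = 452/9 - I*sqrt(26)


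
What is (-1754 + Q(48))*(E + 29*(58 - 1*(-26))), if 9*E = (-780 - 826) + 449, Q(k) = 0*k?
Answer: -36425318/9 ≈ -4.0473e+6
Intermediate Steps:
Q(k) = 0
E = -1157/9 (E = ((-780 - 826) + 449)/9 = (-1606 + 449)/9 = (⅑)*(-1157) = -1157/9 ≈ -128.56)
(-1754 + Q(48))*(E + 29*(58 - 1*(-26))) = (-1754 + 0)*(-1157/9 + 29*(58 - 1*(-26))) = -1754*(-1157/9 + 29*(58 + 26)) = -1754*(-1157/9 + 29*84) = -1754*(-1157/9 + 2436) = -1754*20767/9 = -36425318/9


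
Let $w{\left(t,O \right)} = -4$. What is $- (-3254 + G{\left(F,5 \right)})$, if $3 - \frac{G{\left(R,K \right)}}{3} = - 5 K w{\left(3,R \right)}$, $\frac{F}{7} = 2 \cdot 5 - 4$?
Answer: $3545$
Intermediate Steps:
$F = 42$ ($F = 7 \left(2 \cdot 5 - 4\right) = 7 \left(10 - 4\right) = 7 \cdot 6 = 42$)
$G{\left(R,K \right)} = 9 - 60 K$ ($G{\left(R,K \right)} = 9 - 3 - 5 K \left(-4\right) = 9 - 3 \cdot 20 K = 9 - 60 K$)
$- (-3254 + G{\left(F,5 \right)}) = - (-3254 + \left(9 - 300\right)) = - (-3254 - 291) = \left(-1\right) \left(-3545\right) = 3545$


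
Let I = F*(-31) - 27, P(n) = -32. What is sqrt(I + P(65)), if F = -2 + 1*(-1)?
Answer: sqrt(34) ≈ 5.8309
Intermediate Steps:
F = -3 (F = -2 - 1 = -3)
I = 66 (I = -3*(-31) - 27 = 93 - 27 = 66)
sqrt(I + P(65)) = sqrt(66 - 32) = sqrt(34)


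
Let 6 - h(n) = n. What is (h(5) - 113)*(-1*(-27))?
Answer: -3024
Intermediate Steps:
h(n) = 6 - n
(h(5) - 113)*(-1*(-27)) = ((6 - 1*5) - 113)*(-1*(-27)) = ((6 - 5) - 113)*27 = (1 - 113)*27 = -112*27 = -3024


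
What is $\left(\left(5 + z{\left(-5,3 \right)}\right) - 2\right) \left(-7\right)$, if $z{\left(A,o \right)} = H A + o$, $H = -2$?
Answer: $-112$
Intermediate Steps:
$z{\left(A,o \right)} = o - 2 A$ ($z{\left(A,o \right)} = - 2 A + o = o - 2 A$)
$\left(\left(5 + z{\left(-5,3 \right)}\right) - 2\right) \left(-7\right) = \left(\left(5 + \left(3 - -10\right)\right) - 2\right) \left(-7\right) = \left(\left(5 + \left(3 + 10\right)\right) - 2\right) \left(-7\right) = \left(\left(5 + 13\right) - 2\right) \left(-7\right) = \left(18 - 2\right) \left(-7\right) = 16 \left(-7\right) = -112$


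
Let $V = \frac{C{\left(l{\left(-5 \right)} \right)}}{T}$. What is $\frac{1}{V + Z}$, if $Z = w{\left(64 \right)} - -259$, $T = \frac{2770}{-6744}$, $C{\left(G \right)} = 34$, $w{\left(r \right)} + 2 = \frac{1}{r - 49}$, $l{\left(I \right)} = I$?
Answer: $\frac{4155}{724168} \approx 0.0057376$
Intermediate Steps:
$w{\left(r \right)} = -2 + \frac{1}{-49 + r}$ ($w{\left(r \right)} = -2 + \frac{1}{r - 49} = -2 + \frac{1}{-49 + r}$)
$T = - \frac{1385}{3372}$ ($T = 2770 \left(- \frac{1}{6744}\right) = - \frac{1385}{3372} \approx -0.41074$)
$V = - \frac{114648}{1385}$ ($V = \frac{34}{- \frac{1385}{3372}} = 34 \left(- \frac{3372}{1385}\right) = - \frac{114648}{1385} \approx -82.778$)
$Z = \frac{3856}{15}$ ($Z = \frac{99 - 128}{-49 + 64} - -259 = \frac{99 - 128}{15} + 259 = \frac{1}{15} \left(-29\right) + 259 = - \frac{29}{15} + 259 = \frac{3856}{15} \approx 257.07$)
$\frac{1}{V + Z} = \frac{1}{- \frac{114648}{1385} + \frac{3856}{15}} = \frac{1}{\frac{724168}{4155}} = \frac{4155}{724168}$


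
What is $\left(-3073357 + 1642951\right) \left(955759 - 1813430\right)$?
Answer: $1226817744426$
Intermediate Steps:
$\left(-3073357 + 1642951\right) \left(955759 - 1813430\right) = \left(-1430406\right) \left(-857671\right) = 1226817744426$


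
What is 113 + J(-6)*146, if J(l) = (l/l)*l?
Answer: -763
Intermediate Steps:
J(l) = l (J(l) = 1*l = l)
113 + J(-6)*146 = 113 - 6*146 = 113 - 876 = -763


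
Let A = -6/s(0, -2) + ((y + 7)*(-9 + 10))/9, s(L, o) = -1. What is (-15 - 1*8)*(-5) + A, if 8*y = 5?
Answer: 8773/72 ≈ 121.85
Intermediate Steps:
y = 5/8 (y = (⅛)*5 = 5/8 ≈ 0.62500)
A = 493/72 (A = -6/(-1) + ((5/8 + 7)*(-9 + 10))/9 = -6*(-1) + ((61/8)*1)*(⅑) = 6 + (61/8)*(⅑) = 6 + 61/72 = 493/72 ≈ 6.8472)
(-15 - 1*8)*(-5) + A = (-15 - 1*8)*(-5) + 493/72 = (-15 - 8)*(-5) + 493/72 = -23*(-5) + 493/72 = 115 + 493/72 = 8773/72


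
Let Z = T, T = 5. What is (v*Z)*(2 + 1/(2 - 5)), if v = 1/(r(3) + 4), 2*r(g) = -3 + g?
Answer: 25/12 ≈ 2.0833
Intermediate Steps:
Z = 5
r(g) = -3/2 + g/2 (r(g) = (-3 + g)/2 = -3/2 + g/2)
v = 1/4 (v = 1/((-3/2 + (1/2)*3) + 4) = 1/((-3/2 + 3/2) + 4) = 1/(0 + 4) = 1/4 ≈ 0.25000)
(v*Z)*(2 + 1/(2 - 5)) = ((1/4)*5)*(2 + 1/(2 - 5)) = 5*(2 + 1/(-3))/4 = 5*(2 - 1/3)/4 = (5/4)*(5/3) = 25/12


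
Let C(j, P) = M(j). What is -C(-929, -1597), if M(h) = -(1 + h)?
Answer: -928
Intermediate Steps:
M(h) = -1 - h
C(j, P) = -1 - j
-C(-929, -1597) = -(-1 - 1*(-929)) = -(-1 + 929) = -1*928 = -928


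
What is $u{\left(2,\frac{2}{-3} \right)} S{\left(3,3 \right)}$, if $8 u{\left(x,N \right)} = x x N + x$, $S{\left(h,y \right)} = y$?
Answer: $- \frac{1}{4} \approx -0.25$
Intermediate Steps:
$u{\left(x,N \right)} = \frac{x}{8} + \frac{N x^{2}}{8}$ ($u{\left(x,N \right)} = \frac{x x N + x}{8} = \frac{x^{2} N + x}{8} = \frac{N x^{2} + x}{8} = \frac{x + N x^{2}}{8} = \frac{x}{8} + \frac{N x^{2}}{8}$)
$u{\left(2,\frac{2}{-3} \right)} S{\left(3,3 \right)} = \frac{1}{8} \cdot 2 \left(1 + \frac{2}{-3} \cdot 2\right) 3 = \frac{1}{8} \cdot 2 \left(1 + 2 \left(- \frac{1}{3}\right) 2\right) 3 = \frac{1}{8} \cdot 2 \left(1 - \frac{4}{3}\right) 3 = \frac{1}{8} \cdot 2 \left(- \frac{1}{3}\right) 3 = \left(- \frac{1}{12}\right) 3 = - \frac{1}{4}$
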